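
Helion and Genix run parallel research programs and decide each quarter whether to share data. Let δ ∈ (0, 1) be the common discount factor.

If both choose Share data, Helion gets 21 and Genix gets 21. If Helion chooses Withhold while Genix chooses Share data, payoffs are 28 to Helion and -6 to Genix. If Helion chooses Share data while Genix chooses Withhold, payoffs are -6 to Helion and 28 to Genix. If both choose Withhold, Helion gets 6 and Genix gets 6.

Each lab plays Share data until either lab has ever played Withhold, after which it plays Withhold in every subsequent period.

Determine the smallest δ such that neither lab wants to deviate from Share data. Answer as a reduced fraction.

One-period gain from deviating is 28 − 21 = 7. The loss is 21 − 6 = 15 in every subsequent period, with present value 15·δ/(1−δ).
Deviation is unprofitable when 15·δ/(1−δ) ≥ 7, i.e. δ/(1−δ) ≥ 7/15.
Equivalently δ ≥ 7/(7+15) = 7/22.

7/22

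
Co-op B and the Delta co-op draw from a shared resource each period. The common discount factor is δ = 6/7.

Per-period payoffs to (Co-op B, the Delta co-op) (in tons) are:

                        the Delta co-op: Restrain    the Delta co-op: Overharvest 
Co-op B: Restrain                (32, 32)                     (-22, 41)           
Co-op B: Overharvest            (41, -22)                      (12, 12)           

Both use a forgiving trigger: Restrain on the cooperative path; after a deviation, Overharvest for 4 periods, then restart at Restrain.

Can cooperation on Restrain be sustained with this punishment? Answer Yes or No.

IC: δ+…+δ^4 ≥ (41−32)/(32−12) = 9/20.
At δ = 6/7: partial sum = 2.7613 ≥ 0.4500. Cooperation sustainable.

Yes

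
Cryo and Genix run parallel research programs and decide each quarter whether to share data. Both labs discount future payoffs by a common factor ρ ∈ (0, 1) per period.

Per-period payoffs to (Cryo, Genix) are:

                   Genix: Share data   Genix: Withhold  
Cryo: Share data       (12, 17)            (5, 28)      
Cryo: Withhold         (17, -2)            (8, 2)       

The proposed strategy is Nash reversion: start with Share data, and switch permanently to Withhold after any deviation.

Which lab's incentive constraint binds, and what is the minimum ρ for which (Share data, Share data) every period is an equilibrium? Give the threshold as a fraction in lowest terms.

Cryo: cooperation gives 12 each period; deviation gives 17 once then 8 forever.
  12/(1−ρ) ≥ 17 + 8ρ/(1−ρ) ⇒ ρ ≥ 5/9.
Genix: cooperation gives 17 each period; deviation gives 28 once then 2 forever.
  ρ ≥ 11/26.
Both must hold, so the binding constraint is Cryo's: ρ ≥ 5/9.

Cryo; ρ ≥ 5/9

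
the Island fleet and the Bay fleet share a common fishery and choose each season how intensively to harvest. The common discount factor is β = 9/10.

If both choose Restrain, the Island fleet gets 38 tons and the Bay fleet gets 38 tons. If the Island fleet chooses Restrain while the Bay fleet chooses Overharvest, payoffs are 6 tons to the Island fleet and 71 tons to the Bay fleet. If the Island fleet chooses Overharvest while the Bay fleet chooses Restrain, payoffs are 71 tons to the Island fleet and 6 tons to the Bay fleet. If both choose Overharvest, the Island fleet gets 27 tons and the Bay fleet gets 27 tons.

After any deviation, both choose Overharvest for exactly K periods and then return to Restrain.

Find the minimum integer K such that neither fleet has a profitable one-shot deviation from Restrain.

IC: β(1−β^K)/(1−β) ≥ (71−38)/(38−27) = 3.
With β = 9/10: need 1 − β^K ≥ 3·(1−9/10)/(9/10), i.e. β^K ≤ 0.6667.
Since (9/10)^3 = 0.7290 and (9/10)^4 = 0.6561, the smallest such K is 4.

4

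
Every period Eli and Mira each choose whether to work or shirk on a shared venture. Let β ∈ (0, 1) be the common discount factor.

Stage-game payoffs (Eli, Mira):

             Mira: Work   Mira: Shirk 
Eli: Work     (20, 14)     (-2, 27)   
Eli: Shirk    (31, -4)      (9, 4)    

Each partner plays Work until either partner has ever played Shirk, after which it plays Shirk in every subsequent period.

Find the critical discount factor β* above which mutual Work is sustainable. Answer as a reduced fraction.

13/23

For Eli: deviation gain 31−20 = 11, per-period punishment loss 20−9 = 11. IC gives β ≥ 11/22 = 1/2.
For Mira: gain 13, loss 10 per period, so β ≥ 13/23.
The tighter constraint is Mira's, so cooperation needs β ≥ 13/23.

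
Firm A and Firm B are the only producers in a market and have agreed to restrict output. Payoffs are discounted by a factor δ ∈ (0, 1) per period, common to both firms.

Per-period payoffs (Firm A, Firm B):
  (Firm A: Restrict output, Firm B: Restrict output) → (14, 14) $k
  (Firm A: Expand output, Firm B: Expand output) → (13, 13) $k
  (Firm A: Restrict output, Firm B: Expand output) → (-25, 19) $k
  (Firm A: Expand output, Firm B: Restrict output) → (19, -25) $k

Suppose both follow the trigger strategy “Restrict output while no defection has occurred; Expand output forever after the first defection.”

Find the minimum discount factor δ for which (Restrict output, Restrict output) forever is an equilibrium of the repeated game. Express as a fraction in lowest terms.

Cooperation forever yields 14 each period: 14/(1−δ).
Deviating yields 19 once, then 13 forever: 19 + 13δ/(1−δ).
No profitable deviation requires 14/(1−δ) ≥ 19 + 13δ/(1−δ).
Multiplying by (1−δ): 14 ≥ 19(1−δ) + 13δ = 19 − 6δ.
So 6δ ≥ 5, i.e. δ ≥ 5/6.

5/6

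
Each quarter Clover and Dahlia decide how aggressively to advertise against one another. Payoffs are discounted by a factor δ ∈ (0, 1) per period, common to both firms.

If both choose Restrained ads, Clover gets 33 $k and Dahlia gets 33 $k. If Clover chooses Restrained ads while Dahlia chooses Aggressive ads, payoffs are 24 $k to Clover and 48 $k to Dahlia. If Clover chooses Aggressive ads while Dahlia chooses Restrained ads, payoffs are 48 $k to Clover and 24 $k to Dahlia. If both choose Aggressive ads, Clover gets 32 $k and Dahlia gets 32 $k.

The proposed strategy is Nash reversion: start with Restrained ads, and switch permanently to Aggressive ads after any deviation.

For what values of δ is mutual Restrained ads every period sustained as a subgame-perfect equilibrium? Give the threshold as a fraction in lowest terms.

15/16

One-period gain from deviating is 48 − 33 = 15. The loss is 33 − 32 = 1 in every subsequent period, with present value 1·δ/(1−δ).
Deviation is unprofitable when 1·δ/(1−δ) ≥ 15, i.e. δ/(1−δ) ≥ 15.
Equivalently δ ≥ 15/(15+1) = 15/16.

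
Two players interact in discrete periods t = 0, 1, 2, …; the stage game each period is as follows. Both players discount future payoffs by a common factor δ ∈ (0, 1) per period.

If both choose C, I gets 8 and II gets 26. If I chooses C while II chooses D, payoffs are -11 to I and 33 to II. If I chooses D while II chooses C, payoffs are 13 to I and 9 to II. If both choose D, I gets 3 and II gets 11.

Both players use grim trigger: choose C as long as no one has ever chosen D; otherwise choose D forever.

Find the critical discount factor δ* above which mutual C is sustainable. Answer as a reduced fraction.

1/2

I: cooperation gives 8 each period; deviation gives 13 once then 3 forever.
  8/(1−δ) ≥ 13 + 3δ/(1−δ) ⇒ δ ≥ 5/10 = 1/2.
II: cooperation gives 26 each period; deviation gives 33 once then 11 forever.
  δ ≥ 7/22.
Both must hold, so the binding constraint is I's: δ ≥ 1/2.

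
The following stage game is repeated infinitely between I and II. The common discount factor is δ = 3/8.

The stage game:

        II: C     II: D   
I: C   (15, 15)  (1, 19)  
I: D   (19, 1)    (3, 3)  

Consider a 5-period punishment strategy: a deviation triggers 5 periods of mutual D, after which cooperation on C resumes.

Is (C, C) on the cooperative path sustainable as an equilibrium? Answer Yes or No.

A one-shot deviation gives 19 now, then 3 for 5 periods, then back to 15.
Gain from deviating: (19−15) today; loss: (15−3) in each of the next 5 periods.
No-deviation condition: (15−3)(δ+…+δ^5) ≥ 19−15, i.e. δ+…+δ^5 ≥ 1/3.
At δ = 3/8: δ+…+δ^5 = 0.5956 ≥ 0.3333.
So cooperation is sustainable.

Yes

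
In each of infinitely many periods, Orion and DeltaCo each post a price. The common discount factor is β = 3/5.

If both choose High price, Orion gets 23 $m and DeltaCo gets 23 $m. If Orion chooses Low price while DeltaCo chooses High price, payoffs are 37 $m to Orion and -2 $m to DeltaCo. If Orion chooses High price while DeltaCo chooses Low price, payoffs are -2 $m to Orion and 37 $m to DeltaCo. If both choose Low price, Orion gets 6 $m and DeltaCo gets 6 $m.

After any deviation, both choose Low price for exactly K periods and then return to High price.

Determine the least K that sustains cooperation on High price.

2

Need Σ_{k=1}^{K} β^k ≥ (37−23)/(23−6) = 0.8235 at β = 3/5.
At K = 1 the sum is 0.6000 < 0.8235; at K = 2 it is 0.9600 ≥ 0.8235.
So the minimum punishment length is K = 2.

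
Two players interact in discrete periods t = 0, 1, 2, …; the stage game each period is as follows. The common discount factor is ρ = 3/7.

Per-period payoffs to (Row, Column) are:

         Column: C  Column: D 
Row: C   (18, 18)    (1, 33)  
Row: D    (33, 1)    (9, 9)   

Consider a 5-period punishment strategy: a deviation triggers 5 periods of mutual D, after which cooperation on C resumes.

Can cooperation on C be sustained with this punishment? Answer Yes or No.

No

IC: ρ+…+ρ^5 ≥ (33−18)/(18−9) = 5/3.
At ρ = 3/7: partial sum = 0.7392 < 1.6667. Cooperation not sustainable.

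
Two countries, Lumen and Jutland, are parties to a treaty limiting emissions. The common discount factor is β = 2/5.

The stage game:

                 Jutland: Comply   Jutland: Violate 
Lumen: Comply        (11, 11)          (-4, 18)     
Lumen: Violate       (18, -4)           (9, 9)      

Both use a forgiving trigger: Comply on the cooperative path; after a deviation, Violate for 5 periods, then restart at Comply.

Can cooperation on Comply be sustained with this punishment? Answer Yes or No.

No

Comparing payoff streams over the 6 periods until play realigns: cooperate → 11(1+β+…+β^5); deviate → 18 + 9(β+…+β^5).
Cooperation is sustained iff (11−9)(β+…+β^5) ≥ 18−11.
β+…+β^5 = 2/5·(1−(2/5)^5)/(1−2/5) = 0.6598, and (18−11)/(11−9) = 3.5000.
0.6598 < 3.5000, so cooperation is not sustainable.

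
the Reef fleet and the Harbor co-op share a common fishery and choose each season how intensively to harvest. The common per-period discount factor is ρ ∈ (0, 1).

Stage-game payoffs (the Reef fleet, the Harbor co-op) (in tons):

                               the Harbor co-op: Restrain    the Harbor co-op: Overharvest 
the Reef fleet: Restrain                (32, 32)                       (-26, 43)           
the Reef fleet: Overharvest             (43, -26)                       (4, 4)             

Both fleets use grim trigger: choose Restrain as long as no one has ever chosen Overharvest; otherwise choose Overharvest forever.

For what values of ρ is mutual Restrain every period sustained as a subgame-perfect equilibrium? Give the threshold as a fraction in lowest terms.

32/(1−ρ) ≥ 43 + 4ρ/(1−ρ)
32 ≥ 43 − 39ρ
ρ ≥ 11/39.

11/39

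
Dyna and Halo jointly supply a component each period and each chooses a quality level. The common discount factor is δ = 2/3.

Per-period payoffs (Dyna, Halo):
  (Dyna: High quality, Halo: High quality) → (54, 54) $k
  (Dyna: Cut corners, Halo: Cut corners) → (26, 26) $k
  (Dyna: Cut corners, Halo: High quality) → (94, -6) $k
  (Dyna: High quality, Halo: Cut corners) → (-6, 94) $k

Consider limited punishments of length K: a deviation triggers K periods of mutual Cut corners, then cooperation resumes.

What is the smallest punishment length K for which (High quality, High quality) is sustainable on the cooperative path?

Need Σ_{k=1}^{K} δ^k ≥ (94−54)/(54−26) = 1.4286 at δ = 2/3.
At K = 3 the sum is 1.4074 < 1.4286; at K = 4 it is 1.6049 ≥ 1.4286.
So the minimum punishment length is K = 4.

4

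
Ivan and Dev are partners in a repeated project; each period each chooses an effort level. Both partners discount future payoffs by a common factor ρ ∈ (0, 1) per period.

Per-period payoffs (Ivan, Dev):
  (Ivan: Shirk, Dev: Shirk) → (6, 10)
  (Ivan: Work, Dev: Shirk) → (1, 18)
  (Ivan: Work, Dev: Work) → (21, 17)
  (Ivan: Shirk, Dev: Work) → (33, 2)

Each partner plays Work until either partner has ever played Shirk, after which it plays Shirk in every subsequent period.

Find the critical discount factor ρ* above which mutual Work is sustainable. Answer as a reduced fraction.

4/9

Ivan: cooperation gives 21 each period; deviation gives 33 once then 6 forever.
  21/(1−ρ) ≥ 33 + 6ρ/(1−ρ) ⇒ ρ ≥ 12/27 = 4/9.
Dev: cooperation gives 17 each period; deviation gives 18 once then 10 forever.
  ρ ≥ 1/8.
Both must hold, so the binding constraint is Ivan's: ρ ≥ 4/9.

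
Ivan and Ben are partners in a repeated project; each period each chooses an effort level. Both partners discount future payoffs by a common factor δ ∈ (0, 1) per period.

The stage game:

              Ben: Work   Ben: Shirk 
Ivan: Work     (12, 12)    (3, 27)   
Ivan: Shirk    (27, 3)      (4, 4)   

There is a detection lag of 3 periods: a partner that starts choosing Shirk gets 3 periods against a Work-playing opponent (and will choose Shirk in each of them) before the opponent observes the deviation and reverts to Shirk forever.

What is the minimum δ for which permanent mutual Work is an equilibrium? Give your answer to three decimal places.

0.867

The best deviation is to choose Shirk for all 3 undetected periods, earning 27 each, then 4 forever once detected.
Deviation value: 27(1−δ^3)/(1−δ) + 4δ^3/(1−δ); cooperation value: 12/(1−δ).
IC: 12 ≥ 27(1−δ^3) + 4δ^3 = 27 − 23δ^3.
So δ^3 ≥ 15/23, giving δ ≥ (15/23)^(1/3) ≈ 0.867.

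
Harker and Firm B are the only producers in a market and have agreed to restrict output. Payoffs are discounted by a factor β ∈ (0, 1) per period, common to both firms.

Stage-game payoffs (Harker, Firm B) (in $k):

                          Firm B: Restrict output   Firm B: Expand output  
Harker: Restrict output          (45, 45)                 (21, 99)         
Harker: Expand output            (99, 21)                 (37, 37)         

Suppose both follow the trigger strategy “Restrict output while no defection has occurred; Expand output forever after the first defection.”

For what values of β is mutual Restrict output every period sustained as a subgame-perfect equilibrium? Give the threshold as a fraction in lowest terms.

27/31

Cooperation forever yields 45 each period: 45/(1−β).
Deviating yields 99 once, then 37 forever: 99 + 37β/(1−β).
No profitable deviation requires 45/(1−β) ≥ 99 + 37β/(1−β).
Multiplying by (1−β): 45 ≥ 99(1−β) + 37β = 99 − 62β.
So 62β ≥ 54, i.e. β ≥ 54/62 = 27/31.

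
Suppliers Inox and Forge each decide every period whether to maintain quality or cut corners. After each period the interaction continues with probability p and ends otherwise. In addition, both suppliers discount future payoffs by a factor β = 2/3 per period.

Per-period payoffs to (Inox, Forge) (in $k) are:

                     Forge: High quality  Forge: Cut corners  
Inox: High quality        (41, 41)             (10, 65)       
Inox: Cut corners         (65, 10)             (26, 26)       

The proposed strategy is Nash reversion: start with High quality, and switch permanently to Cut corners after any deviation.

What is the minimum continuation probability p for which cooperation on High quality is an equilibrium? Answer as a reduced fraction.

12/13

With continuation probability p and discount β, the effective per-period discount factor is βp.
Grim-trigger IC: βp ≥ (65−41)/(65−26) = 8/13.
So p ≥ (8/13)/(2/3) = 12/13.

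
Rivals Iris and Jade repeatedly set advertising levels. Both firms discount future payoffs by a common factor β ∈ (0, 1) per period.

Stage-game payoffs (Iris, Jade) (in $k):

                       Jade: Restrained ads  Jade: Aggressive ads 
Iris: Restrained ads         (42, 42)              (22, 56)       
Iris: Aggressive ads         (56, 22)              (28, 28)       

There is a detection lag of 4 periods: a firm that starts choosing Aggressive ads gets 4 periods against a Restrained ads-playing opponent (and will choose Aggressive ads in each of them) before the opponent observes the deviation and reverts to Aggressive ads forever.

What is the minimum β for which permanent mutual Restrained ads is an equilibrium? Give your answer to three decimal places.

0.841

The best deviation is to choose Aggressive ads for all 4 undetected periods, earning 56 each, then 28 forever once detected.
Deviation value: 56(1−β^4)/(1−β) + 28β^4/(1−β); cooperation value: 42/(1−β).
IC: 42 ≥ 56(1−β^4) + 28β^4 = 56 − 28β^4.
So β^4 ≥ 14/28 = 1/2, giving β ≥ (1/2)^(1/4) ≈ 0.841.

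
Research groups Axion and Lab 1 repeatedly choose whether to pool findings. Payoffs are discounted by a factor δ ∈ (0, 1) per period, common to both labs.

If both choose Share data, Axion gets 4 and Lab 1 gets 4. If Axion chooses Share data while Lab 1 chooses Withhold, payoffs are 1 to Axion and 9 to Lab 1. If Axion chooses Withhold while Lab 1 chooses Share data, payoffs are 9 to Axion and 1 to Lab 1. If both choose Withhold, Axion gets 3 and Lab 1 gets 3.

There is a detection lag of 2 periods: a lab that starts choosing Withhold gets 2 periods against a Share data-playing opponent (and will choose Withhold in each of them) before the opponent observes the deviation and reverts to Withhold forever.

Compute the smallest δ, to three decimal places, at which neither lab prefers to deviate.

The best deviation is to choose Withhold for all 2 undetected periods, earning 9 each, then 3 forever once detected.
Deviation value: 9(1−δ^2)/(1−δ) + 3δ^2/(1−δ); cooperation value: 4/(1−δ).
IC: 4 ≥ 9(1−δ^2) + 3δ^2 = 9 − 6δ^2.
So δ^2 ≥ 5/6, giving δ ≥ (5/6)^(1/2) ≈ 0.913.

0.913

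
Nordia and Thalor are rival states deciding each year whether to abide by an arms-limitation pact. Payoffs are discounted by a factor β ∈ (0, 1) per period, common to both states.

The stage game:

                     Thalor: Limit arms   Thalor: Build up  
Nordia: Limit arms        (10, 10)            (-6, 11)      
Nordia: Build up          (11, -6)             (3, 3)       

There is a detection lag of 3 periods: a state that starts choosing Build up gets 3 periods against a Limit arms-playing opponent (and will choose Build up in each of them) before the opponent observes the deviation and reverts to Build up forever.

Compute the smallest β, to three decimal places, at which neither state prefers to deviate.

0.500

A deviator earns 11 for 3 periods, then 3 forever; cooperating earns 10 forever. Multiplying the IC by (1−β):
10 ≥ 11(1−β^3) + 3β^3, so 8·β^3 ≥ 1 and β^3 ≥ 1/8.
β ≥ (1/8)^(1/3) ≈ 0.500.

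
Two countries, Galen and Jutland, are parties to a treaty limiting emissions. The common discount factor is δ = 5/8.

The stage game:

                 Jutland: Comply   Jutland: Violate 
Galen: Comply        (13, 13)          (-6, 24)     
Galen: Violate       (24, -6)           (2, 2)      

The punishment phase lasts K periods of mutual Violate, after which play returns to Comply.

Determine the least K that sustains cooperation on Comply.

Need Σ_{k=1}^{K} δ^k ≥ (24−13)/(13−2) = 1.0000 at δ = 5/8.
At K = 1 the sum is 0.6250 < 1.0000; at K = 2 it is 1.0156 ≥ 1.0000.
So the minimum punishment length is K = 2.

2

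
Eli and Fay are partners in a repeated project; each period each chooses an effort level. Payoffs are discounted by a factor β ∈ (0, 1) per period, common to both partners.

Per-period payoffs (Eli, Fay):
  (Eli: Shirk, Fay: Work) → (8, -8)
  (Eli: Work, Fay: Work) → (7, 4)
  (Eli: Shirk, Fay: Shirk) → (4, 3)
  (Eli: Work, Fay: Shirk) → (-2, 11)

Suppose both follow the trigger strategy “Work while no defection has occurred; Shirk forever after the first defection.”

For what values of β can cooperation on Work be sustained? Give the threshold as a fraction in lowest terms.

7/8

Eli: cooperation gives 7 each period; deviation gives 8 once then 4 forever.
  7/(1−β) ≥ 8 + 4β/(1−β) ⇒ β ≥ 1/4.
Fay: cooperation gives 4 each period; deviation gives 11 once then 3 forever.
  β ≥ 7/8.
Both must hold, so the binding constraint is Fay's: β ≥ 7/8.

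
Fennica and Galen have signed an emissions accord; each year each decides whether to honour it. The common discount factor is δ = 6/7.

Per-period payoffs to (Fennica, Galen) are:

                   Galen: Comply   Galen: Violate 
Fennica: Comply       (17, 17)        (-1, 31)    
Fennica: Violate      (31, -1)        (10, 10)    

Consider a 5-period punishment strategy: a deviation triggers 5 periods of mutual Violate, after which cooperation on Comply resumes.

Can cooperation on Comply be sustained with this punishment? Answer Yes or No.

IC: δ+…+δ^5 ≥ (31−17)/(17−10) = 2.
At δ = 6/7: partial sum = 3.2240 ≥ 2.0000. Cooperation sustainable.

Yes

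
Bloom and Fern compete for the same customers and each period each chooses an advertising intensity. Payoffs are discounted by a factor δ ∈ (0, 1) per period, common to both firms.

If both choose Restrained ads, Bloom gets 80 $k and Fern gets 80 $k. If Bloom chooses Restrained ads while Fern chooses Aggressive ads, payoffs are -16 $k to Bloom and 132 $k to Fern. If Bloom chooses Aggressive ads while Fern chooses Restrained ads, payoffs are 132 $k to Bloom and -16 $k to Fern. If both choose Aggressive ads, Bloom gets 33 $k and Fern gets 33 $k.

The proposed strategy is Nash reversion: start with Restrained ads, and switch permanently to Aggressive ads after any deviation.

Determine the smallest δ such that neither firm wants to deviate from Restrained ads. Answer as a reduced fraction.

80/(1−δ) ≥ 132 + 33δ/(1−δ)
80 ≥ 132 − 99δ
δ ≥ 52/99.

52/99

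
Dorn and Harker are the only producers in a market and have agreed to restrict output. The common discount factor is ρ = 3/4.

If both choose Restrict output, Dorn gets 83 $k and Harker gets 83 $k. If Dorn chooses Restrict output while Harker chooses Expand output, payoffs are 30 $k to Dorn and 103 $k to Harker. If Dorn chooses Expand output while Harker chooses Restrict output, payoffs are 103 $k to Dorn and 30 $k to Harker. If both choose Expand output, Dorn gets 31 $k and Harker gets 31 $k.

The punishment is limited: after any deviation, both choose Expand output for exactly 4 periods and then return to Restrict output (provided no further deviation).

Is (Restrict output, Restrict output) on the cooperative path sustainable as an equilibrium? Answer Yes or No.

Yes

IC: ρ+…+ρ^4 ≥ (103−83)/(83−31) = 5/13.
At ρ = 3/4: partial sum = 2.0508 ≥ 0.3846. Cooperation sustainable.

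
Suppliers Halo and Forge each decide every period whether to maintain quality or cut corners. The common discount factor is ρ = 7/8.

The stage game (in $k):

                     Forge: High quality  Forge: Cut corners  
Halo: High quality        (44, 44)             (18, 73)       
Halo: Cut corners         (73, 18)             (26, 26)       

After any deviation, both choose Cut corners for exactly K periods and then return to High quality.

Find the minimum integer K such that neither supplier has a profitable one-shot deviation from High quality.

No profitable deviation requires (44−26)(ρ+…+ρ^K) ≥ 73−44, i.e. ρ+…+ρ^K ≥ 29/18 ≈ 1.6111.
With ρ = 7/8, the partial sums are K=1: 0.8750, K=2: 1.6406.
K = 2 is the first length at which the sum reaches 1.6111.

2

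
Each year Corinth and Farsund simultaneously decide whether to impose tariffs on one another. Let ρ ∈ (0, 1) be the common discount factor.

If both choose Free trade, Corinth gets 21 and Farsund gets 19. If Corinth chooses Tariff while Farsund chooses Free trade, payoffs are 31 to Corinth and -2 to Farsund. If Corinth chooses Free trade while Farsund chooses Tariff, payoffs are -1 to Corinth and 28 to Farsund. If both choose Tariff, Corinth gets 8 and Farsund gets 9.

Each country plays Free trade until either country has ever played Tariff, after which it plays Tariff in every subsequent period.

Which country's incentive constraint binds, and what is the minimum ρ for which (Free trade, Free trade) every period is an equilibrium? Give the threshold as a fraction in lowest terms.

Farsund; ρ ≥ 9/19

Corinth: cooperation gives 21 each period; deviation gives 31 once then 8 forever.
  21/(1−ρ) ≥ 31 + 8ρ/(1−ρ) ⇒ ρ ≥ 10/23.
Farsund: cooperation gives 19 each period; deviation gives 28 once then 9 forever.
  ρ ≥ 9/19.
Both must hold, so the binding constraint is Farsund's: ρ ≥ 9/19.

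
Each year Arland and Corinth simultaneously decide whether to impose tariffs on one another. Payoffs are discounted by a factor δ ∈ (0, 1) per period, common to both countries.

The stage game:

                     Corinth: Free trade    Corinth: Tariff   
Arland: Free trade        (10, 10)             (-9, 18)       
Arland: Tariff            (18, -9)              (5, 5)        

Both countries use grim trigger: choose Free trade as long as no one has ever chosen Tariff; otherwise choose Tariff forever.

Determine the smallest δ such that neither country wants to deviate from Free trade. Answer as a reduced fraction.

8/13

One-period gain from deviating is 18 − 10 = 8. The loss is 10 − 5 = 5 in every subsequent period, with present value 5·δ/(1−δ).
Deviation is unprofitable when 5·δ/(1−δ) ≥ 8, i.e. δ/(1−δ) ≥ 8/5.
Equivalently δ ≥ 8/(8+5) = 8/13.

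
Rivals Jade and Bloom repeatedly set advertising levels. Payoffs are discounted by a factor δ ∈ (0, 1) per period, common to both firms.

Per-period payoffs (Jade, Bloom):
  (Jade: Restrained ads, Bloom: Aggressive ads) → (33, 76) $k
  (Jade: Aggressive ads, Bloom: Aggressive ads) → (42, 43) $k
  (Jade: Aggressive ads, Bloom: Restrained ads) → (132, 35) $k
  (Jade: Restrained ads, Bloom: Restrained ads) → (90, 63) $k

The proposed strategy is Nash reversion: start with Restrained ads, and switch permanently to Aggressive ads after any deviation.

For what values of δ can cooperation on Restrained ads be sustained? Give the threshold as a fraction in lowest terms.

Jade: cooperation gives 90 each period; deviation gives 132 once then 42 forever.
  90/(1−δ) ≥ 132 + 42δ/(1−δ) ⇒ δ ≥ 42/90 = 7/15.
Bloom: cooperation gives 63 each period; deviation gives 76 once then 43 forever.
  δ ≥ 13/33.
Both must hold, so the binding constraint is Jade's: δ ≥ 7/15.

7/15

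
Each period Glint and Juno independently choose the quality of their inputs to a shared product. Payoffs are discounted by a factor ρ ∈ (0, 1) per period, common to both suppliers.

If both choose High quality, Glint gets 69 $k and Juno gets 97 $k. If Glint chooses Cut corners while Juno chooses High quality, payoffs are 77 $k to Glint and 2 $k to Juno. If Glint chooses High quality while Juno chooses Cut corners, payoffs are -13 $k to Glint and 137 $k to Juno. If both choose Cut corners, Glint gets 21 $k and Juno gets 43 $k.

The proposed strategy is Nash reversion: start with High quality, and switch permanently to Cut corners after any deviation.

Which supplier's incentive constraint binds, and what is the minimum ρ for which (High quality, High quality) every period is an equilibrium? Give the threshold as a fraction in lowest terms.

Glint: cooperation gives 69 each period; deviation gives 77 once then 21 forever.
  69/(1−ρ) ≥ 77 + 21ρ/(1−ρ) ⇒ ρ ≥ 8/56 = 1/7.
Juno: cooperation gives 97 each period; deviation gives 137 once then 43 forever.
  ρ ≥ 40/94 = 20/47.
Both must hold, so the binding constraint is Juno's: ρ ≥ 20/47.

Juno; ρ ≥ 20/47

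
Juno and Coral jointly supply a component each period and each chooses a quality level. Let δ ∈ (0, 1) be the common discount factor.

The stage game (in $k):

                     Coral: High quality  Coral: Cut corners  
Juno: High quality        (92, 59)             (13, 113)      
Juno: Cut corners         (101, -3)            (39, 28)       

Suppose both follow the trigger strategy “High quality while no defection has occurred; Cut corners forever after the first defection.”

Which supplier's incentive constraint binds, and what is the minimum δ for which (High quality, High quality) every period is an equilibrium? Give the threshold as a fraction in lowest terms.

Coral; δ ≥ 54/85

For Juno: deviation gain 101−92 = 9, per-period punishment loss 92−39 = 53. IC gives δ ≥ 9/62.
For Coral: gain 54, loss 31 per period, so δ ≥ 54/85.
The tighter constraint is Coral's, so cooperation needs δ ≥ 54/85.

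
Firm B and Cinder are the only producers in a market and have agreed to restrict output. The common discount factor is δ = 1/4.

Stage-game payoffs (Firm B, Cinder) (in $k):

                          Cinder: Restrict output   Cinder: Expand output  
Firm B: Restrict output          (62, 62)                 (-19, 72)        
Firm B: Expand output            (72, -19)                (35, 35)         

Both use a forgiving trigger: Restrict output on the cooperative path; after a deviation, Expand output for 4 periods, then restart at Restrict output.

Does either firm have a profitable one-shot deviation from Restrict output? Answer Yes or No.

Yes

Comparing payoff streams over the 5 periods until play realigns: cooperate → 62(1+δ+…+δ^4); deviate → 72 + 35(δ+…+δ^4).
Cooperation is sustained iff (62−35)(δ+…+δ^4) ≥ 72−62.
δ+…+δ^4 = 1/4·(1−(1/4)^4)/(1−1/4) = 0.3320, and (72−62)/(62−35) = 0.3704.
0.3320 < 0.3704, so cooperation is not sustainable.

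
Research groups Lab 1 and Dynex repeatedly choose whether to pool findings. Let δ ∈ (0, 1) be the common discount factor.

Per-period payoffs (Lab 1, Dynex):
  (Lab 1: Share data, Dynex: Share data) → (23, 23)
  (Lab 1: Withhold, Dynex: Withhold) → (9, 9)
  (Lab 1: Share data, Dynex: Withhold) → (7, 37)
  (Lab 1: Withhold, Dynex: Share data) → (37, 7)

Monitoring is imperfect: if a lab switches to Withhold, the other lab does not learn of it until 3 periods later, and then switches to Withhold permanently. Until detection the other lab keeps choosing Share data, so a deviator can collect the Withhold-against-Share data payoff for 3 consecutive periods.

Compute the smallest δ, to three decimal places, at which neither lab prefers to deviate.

0.794

The best deviation is to choose Withhold for all 3 undetected periods, earning 37 each, then 9 forever once detected.
Deviation value: 37(1−δ^3)/(1−δ) + 9δ^3/(1−δ); cooperation value: 23/(1−δ).
IC: 23 ≥ 37(1−δ^3) + 9δ^3 = 37 − 28δ^3.
So δ^3 ≥ 14/28 = 1/2, giving δ ≥ (1/2)^(1/3) ≈ 0.794.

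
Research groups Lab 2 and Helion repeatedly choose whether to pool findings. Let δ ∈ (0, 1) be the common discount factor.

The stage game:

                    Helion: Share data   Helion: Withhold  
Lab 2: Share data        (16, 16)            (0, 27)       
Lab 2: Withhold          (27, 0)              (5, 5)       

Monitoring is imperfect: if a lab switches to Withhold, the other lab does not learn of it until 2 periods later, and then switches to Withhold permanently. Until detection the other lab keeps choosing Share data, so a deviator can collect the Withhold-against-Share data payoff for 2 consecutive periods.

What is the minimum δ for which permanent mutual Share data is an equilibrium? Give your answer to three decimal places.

0.707

The best deviation is to choose Withhold for all 2 undetected periods, earning 27 each, then 5 forever once detected.
Deviation value: 27(1−δ^2)/(1−δ) + 5δ^2/(1−δ); cooperation value: 16/(1−δ).
IC: 16 ≥ 27(1−δ^2) + 5δ^2 = 27 − 22δ^2.
So δ^2 ≥ 11/22 = 1/2, giving δ ≥ (1/2)^(1/2) ≈ 0.707.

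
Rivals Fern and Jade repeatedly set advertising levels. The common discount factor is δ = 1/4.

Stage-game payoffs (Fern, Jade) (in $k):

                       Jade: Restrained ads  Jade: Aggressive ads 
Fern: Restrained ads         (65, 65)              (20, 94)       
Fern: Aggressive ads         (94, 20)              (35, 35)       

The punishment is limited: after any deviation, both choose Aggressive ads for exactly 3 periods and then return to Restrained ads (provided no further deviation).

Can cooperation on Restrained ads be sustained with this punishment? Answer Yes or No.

Comparing payoff streams over the 4 periods until play realigns: cooperate → 65(1+δ+…+δ^3); deviate → 94 + 35(δ+…+δ^3).
Cooperation is sustained iff (65−35)(δ+…+δ^3) ≥ 94−65.
δ+…+δ^3 = 1/4·(1−(1/4)^3)/(1−1/4) = 0.3281, and (94−65)/(65−35) = 0.9667.
0.3281 < 0.9667, so cooperation is not sustainable.

No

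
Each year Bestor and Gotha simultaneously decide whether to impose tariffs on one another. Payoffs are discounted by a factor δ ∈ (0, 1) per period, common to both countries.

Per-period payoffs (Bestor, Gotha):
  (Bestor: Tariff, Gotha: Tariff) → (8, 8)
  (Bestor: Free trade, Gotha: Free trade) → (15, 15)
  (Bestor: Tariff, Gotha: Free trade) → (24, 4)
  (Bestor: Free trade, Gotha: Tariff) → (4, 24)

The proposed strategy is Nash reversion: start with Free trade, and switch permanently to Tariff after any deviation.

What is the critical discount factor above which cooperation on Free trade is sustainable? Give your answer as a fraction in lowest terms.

Under grim trigger the critical discount factor is (T−C)/(T−P) with T = 24, C = 15, P = 8.
δ* = (24−15)/(24−8) = 9/16.

9/16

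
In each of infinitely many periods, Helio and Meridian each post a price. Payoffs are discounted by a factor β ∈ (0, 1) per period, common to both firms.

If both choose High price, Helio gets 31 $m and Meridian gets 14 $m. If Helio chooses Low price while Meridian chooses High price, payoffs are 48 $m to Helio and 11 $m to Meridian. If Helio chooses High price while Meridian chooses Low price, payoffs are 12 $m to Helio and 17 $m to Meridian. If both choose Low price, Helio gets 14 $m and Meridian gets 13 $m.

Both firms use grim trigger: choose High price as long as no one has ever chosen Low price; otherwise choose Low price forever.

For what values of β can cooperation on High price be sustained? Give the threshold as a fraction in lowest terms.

3/4

For Helio: deviation gain 48−31 = 17, per-period punishment loss 31−14 = 17. IC gives β ≥ 17/34 = 1/2.
For Meridian: gain 3, loss 1 per period, so β ≥ 3/4.
The tighter constraint is Meridian's, so cooperation needs β ≥ 3/4.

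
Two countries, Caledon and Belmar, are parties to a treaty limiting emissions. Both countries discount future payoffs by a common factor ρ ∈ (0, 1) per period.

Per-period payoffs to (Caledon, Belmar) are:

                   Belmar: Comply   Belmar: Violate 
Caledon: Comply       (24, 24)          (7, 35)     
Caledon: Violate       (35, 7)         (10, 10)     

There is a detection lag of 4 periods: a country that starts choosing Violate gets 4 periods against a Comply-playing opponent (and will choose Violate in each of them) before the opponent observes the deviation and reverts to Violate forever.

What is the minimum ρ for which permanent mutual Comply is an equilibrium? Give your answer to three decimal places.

The best deviation is to choose Violate for all 4 undetected periods, earning 35 each, then 10 forever once detected.
Deviation value: 35(1−ρ^4)/(1−ρ) + 10ρ^4/(1−ρ); cooperation value: 24/(1−ρ).
IC: 24 ≥ 35(1−ρ^4) + 10ρ^4 = 35 − 25ρ^4.
So ρ^4 ≥ 11/25, giving ρ ≥ (11/25)^(1/4) ≈ 0.814.

0.814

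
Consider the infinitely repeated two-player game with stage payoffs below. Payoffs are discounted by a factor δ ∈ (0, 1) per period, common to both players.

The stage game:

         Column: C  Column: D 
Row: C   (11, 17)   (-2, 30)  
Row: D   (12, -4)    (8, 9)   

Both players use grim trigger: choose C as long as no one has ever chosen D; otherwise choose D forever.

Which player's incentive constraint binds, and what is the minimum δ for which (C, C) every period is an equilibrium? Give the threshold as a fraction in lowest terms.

Column; δ ≥ 13/21

Row: cooperation gives 11 each period; deviation gives 12 once then 8 forever.
  11/(1−δ) ≥ 12 + 8δ/(1−δ) ⇒ δ ≥ 1/4.
Column: cooperation gives 17 each period; deviation gives 30 once then 9 forever.
  δ ≥ 13/21.
Both must hold, so the binding constraint is Column's: δ ≥ 13/21.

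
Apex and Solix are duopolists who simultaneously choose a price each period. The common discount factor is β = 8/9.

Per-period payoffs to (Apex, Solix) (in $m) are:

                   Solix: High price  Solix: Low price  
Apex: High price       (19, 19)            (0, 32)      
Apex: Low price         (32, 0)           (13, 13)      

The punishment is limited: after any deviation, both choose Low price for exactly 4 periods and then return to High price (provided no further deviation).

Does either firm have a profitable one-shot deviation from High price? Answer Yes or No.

No

IC: β+…+β^4 ≥ (32−19)/(19−13) = 13/6.
At β = 8/9: partial sum = 3.0056 ≥ 2.1667. Cooperation sustainable.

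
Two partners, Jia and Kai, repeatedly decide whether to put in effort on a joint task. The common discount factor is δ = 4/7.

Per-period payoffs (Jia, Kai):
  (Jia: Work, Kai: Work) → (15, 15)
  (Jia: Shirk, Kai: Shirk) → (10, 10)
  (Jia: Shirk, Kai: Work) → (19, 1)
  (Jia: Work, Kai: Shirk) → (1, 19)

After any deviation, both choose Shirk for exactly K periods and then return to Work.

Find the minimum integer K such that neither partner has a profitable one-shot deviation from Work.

2

Need Σ_{k=1}^{K} δ^k ≥ (19−15)/(15−10) = 0.8000 at δ = 4/7.
At K = 1 the sum is 0.5714 < 0.8000; at K = 2 it is 0.8980 ≥ 0.8000.
So the minimum punishment length is K = 2.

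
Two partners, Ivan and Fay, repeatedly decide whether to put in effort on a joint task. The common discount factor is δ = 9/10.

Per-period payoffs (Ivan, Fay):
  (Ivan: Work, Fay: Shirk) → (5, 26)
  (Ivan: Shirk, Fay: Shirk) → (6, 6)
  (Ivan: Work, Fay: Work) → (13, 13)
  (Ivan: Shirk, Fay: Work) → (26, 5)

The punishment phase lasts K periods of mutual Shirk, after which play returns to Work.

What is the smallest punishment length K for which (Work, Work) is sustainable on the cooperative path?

Need Σ_{k=1}^{K} δ^k ≥ (26−13)/(13−6) = 1.8571 at δ = 9/10.
At K = 2 the sum is 1.7100 < 1.8571; at K = 3 it is 2.4390 ≥ 1.8571.
So the minimum punishment length is K = 3.

3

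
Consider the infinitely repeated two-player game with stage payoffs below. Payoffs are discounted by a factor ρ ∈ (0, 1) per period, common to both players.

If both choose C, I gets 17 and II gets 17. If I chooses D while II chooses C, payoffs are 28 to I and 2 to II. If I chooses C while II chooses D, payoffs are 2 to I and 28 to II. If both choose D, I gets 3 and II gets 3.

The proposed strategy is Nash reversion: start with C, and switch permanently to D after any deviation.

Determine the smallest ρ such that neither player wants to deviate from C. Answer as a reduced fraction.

11/25

Under grim trigger the critical discount factor is (T−C)/(T−P) with T = 28, C = 17, P = 3.
ρ* = (28−17)/(28−3) = 11/25.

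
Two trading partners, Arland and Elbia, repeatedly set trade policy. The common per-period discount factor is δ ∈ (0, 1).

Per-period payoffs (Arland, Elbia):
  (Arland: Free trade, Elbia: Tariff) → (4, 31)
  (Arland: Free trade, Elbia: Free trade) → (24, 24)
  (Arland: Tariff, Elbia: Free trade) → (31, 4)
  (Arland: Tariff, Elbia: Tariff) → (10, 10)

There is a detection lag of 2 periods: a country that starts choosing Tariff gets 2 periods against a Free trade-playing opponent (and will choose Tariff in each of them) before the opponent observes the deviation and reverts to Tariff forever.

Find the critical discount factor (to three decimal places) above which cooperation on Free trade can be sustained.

0.577

A deviator earns 31 for 2 periods, then 10 forever; cooperating earns 24 forever. Multiplying the IC by (1−δ):
24 ≥ 31(1−δ^2) + 10δ^2, so 21·δ^2 ≥ 7 and δ^2 ≥ 1/3.
δ ≥ (1/3)^(1/2) ≈ 0.577.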